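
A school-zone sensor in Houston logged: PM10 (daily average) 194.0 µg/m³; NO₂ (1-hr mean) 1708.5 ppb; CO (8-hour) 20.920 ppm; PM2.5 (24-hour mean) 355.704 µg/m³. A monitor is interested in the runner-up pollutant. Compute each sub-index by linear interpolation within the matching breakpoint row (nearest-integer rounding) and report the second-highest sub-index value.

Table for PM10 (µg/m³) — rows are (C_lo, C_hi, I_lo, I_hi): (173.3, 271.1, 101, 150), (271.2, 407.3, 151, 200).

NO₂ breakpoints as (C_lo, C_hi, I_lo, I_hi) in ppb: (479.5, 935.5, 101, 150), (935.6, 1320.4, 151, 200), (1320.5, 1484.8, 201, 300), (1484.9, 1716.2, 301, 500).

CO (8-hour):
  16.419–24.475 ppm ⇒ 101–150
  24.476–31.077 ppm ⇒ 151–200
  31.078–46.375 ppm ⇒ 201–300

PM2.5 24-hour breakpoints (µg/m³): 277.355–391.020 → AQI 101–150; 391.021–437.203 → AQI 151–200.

135

PM10: 194.0 lies in 173.3–271.1, so I_lo=101, I_hi=150, C_lo=173.3, C_hi=271.1.
(150−101)/(271.1−173.3) × (194.0−173.3) + 101 = 49/97.8 × 20.7 + 101 ≈ 111.37 → 111.
NO₂ 1708.5: bracket 1484.9–1716.2 → index 301–500; slope 199/231.3, offset 223.6.
AQI = 301 + 199/231.3·223.6 ≈ 493.38 ⇒ 493.
CO 20.920: bracket 16.419–24.475 → index 101–150; slope 49/8.056, offset 4.501.
AQI = 101 + 49/8.056·4.501 ≈ 128.38 ⇒ 128.
PM2.5: row 277.355–391.020 (AQI 101–150). (150−101)·(355.704−277.355)/(391.020−277.355) + 101 = 49·78.349/113.665 + 101 ≈ 134.78 → 135.
Sub-indices: PM10→111, NO₂→493, CO→128, PM2.5→135. Ranked high→low: 493, 135, 128, 111. Second-highest sub-index = 135.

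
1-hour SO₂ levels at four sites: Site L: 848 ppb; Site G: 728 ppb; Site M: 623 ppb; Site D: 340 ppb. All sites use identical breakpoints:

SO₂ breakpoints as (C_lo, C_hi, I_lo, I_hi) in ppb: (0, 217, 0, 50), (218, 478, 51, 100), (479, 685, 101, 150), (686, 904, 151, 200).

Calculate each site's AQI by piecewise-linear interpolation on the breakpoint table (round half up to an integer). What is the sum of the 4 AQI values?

556

Site L: row 686–904 (AQI 151–200). (200−151)·(848−686)/(904−686) + 151 = 49·162/218 + 151 ≈ 187.41 → 187.
Site G 728: bracket 686–904 → index 151–200; slope 49/218, offset 42.
AQI = 151 + 49/218·42 ≈ 160.44 ⇒ 160.
Site M: 623 lies in 479–685, so I_lo=101, I_hi=150, C_lo=479, C_hi=685.
(150−101)/(685−479) × (623−479) + 101 = 49/206 × 144 + 101 ≈ 135.25 → 135.
Site D: 340 ∈ [218, 478] ↔ index [51, 100].
51 + (340−218)·(100−51)/(478−218) = 51 + 122·49/260 ≈ 73.99, so AQI = 74.
AQIs: Site L=187, Site G=160, Site M=135, Site D=74. Sum = 187 + 160 + 135 + 74 = 556.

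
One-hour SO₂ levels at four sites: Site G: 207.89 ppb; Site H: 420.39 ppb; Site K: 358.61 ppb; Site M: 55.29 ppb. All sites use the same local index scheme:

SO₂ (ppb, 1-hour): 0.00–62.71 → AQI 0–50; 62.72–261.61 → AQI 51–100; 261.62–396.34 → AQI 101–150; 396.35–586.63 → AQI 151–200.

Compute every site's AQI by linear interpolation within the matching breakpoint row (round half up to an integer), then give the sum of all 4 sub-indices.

Site G: row 62.72–261.61 (AQI 51–100). (100−51)·(207.89−62.72)/(261.61−62.72) + 51 = 49·145.17/198.89 + 51 ≈ 86.77 → 87.
Site H 420.39: bracket 396.35–586.63 → index 151–200; slope 49/190.28, offset 24.04.
AQI = 151 + 49/190.28·24.04 ≈ 157.19 ⇒ 157.
Site K 358.61: bracket 261.62–396.34 → index 101–150; slope 49/134.72, offset 96.99.
AQI = 101 + 49/134.72·96.99 ≈ 136.28 ⇒ 136.
Site M: 55.29 ∈ [0.00, 62.71] ↔ index [0, 50].
0 + (55.29−0.00)·(50−0)/(62.71−0.00) = 0 + 55.29·50/62.71 ≈ 44.08, so AQI = 44.
AQIs: Site G=87, Site H=157, Site K=136, Site M=44. Sum = 87 + 157 + 136 + 44 = 424.

424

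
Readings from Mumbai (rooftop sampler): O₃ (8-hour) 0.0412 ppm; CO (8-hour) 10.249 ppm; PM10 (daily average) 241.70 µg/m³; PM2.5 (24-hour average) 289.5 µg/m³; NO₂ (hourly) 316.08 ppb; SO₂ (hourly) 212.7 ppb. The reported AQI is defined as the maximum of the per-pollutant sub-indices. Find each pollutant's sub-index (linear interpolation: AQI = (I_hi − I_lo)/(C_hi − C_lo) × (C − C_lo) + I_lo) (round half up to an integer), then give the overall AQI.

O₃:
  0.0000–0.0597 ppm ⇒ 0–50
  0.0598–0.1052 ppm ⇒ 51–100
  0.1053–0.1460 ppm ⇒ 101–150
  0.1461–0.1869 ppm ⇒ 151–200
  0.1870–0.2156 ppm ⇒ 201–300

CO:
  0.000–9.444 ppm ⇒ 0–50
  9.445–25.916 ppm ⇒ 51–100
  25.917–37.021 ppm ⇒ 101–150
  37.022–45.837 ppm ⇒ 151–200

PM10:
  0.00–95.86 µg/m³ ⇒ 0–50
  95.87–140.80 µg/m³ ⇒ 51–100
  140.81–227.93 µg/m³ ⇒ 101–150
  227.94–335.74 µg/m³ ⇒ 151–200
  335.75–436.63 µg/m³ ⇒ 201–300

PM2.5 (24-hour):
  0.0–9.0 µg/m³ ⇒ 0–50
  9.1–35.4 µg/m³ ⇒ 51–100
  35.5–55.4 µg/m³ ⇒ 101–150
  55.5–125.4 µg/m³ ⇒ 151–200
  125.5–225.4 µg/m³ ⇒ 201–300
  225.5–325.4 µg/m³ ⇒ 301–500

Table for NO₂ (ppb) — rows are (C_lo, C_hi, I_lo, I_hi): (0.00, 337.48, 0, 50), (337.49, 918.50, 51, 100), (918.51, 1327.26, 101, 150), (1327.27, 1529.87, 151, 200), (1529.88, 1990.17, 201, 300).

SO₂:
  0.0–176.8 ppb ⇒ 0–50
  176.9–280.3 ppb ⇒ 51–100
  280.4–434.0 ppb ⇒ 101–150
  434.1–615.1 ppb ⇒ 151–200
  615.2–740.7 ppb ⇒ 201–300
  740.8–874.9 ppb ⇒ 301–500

428

O₃: 0.0412 lies in 0.0000–0.0597, so I_lo=0, I_hi=50, C_lo=0.0000, C_hi=0.0597.
(50−0)/(0.0597−0.0000) × (0.0412−0.0000) + 0 = 50/0.0597 × 0.0412 + 0 ≈ 34.51 → 35.
CO: 10.249 ∈ [9.445, 25.916] ↔ index [51, 100].
51 + (10.249−9.445)·(100−51)/(25.916−9.445) = 51 + 0.804·49/16.471 ≈ 53.39, so AQI = 53.
PM10 241.70: bracket 227.94–335.74 → index 151–200; slope 49/107.80, offset 13.76.
AQI = 151 + 49/107.80·13.76 ≈ 157.25 ⇒ 157.
PM2.5 289.5: bracket 225.5–325.4 → index 301–500; slope 199/99.9, offset 64.0.
AQI = 301 + 199/99.9·64.0 ≈ 428.49 ⇒ 428.
NO₂: 316.08 lies in 0.00–337.48, so I_lo=0, I_hi=50, C_lo=0.00, C_hi=337.48.
(50−0)/(337.48−0.00) × (316.08−0.00) + 0 = 50/337.48 × 316.08 + 0 ≈ 46.83 → 47.
SO₂: row 176.9–280.3 (AQI 51–100). (100−51)·(212.7−176.9)/(280.3−176.9) + 51 = 49·35.8/103.4 + 51 ≈ 67.97 → 68.
Sub-indices: O₃→35, CO→53, PM10→157, PM2.5→428, NO₂→47, SO₂→68. Overall AQI = max = 428; dominant pollutant is PM2.5.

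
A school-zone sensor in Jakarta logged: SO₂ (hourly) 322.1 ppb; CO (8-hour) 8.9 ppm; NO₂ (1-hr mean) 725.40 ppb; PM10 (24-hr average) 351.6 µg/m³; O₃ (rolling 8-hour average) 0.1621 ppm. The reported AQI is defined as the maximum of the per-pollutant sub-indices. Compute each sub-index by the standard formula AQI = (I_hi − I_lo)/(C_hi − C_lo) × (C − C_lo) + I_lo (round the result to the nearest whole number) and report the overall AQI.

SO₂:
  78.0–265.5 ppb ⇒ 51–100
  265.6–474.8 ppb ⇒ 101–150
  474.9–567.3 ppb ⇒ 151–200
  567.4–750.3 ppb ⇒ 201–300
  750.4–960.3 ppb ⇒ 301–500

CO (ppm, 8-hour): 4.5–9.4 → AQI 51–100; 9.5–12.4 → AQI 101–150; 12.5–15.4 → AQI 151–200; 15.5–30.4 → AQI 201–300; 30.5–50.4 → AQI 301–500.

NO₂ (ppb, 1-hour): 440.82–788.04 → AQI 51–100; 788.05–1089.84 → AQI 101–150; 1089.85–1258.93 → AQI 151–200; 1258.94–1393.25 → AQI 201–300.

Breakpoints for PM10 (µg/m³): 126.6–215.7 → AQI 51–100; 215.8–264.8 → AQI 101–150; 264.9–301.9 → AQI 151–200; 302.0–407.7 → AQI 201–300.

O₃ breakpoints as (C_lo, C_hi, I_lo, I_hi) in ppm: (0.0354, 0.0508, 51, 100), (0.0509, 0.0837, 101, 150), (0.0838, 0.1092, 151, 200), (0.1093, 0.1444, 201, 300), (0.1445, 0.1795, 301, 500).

SO₂ 322.1: bracket 265.6–474.8 → index 101–150; slope 49/209.2, offset 56.5.
AQI = 101 + 49/209.2·56.5 ≈ 114.23 ⇒ 114.
CO: 8.9 lies in 4.5–9.4, so I_lo=51, I_hi=100, C_lo=4.5, C_hi=9.4.
(100−51)/(9.4−4.5) × (8.9−4.5) + 51 = 49/4.9 × 4.4 + 51 ≈ 95.00 → 95.
NO₂: 725.40 ∈ [440.82, 788.04] ↔ index [51, 100].
51 + (725.40−440.82)·(100−51)/(788.04−440.82) = 51 + 284.58·49/347.22 ≈ 91.16, so AQI = 91.
PM10: 351.6 ∈ [302.0, 407.7] ↔ index [201, 300].
201 + (351.6−302.0)·(300−201)/(407.7−302.0) = 201 + 49.6·99/105.7 ≈ 247.46, so AQI = 247.
O₃ 0.1621: bracket 0.1445–0.1795 → index 301–500; slope 199/0.0350, offset 0.0176.
AQI = 301 + 199/0.0350·0.0176 ≈ 401.07 ⇒ 401.
Sub-indices: SO₂→114, CO→95, NO₂→91, PM10→247, O₃→401. Overall AQI = max = 401; dominant pollutant is O₃.

401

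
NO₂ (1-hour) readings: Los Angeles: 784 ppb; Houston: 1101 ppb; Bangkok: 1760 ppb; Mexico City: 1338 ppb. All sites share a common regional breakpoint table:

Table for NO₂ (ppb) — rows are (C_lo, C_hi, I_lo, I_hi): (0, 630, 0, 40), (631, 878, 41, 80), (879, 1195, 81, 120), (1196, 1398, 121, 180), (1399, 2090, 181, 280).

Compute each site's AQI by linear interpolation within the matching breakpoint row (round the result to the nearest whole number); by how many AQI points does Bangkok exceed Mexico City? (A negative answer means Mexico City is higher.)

Los Angeles 784: bracket 631–878 → index 41–80; slope 39/247, offset 153.
AQI = 41 + 39/247·153 ≈ 65.16 ⇒ 65.
Houston 1101: bracket 879–1195 → index 81–120; slope 39/316, offset 222.
AQI = 81 + 39/316·222 ≈ 108.40 ⇒ 108.
Bangkok 1760: bracket 1399–2090 → index 181–280; slope 99/691, offset 361.
AQI = 181 + 99/691·361 ≈ 232.72 ⇒ 233.
Mexico City: 1338 lies in 1196–1398, so I_lo=121, I_hi=180, C_lo=1196, C_hi=1398.
(180−121)/(1398−1196) × (1338−1196) + 121 = 59/202 × 142 + 121 ≈ 162.48 → 162.
AQIs: Los Angeles=65, Houston=108, Bangkok=233, Mexico City=162. Bangkok (233) − Mexico City (162) = 71.

71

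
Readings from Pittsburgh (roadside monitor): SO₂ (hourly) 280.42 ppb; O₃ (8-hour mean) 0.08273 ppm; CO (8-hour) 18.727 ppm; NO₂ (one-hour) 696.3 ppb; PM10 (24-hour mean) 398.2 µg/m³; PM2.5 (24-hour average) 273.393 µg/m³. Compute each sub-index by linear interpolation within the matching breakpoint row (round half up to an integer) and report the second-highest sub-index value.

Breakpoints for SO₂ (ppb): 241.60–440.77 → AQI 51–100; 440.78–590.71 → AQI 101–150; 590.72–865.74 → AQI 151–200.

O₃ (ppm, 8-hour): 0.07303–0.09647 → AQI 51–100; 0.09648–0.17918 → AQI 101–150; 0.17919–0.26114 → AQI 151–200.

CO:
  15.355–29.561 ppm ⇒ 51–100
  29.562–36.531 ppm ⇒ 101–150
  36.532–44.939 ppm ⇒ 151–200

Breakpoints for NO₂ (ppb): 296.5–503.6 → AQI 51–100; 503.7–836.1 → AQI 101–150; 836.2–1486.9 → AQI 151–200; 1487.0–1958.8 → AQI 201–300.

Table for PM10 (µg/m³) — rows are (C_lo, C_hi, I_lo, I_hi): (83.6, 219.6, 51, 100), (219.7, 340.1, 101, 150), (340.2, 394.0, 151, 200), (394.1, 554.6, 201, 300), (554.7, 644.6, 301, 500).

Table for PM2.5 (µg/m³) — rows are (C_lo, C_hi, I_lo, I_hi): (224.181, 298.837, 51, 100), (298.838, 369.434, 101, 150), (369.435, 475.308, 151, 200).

129

SO₂: 280.42 lies in 241.60–440.77, so I_lo=51, I_hi=100, C_lo=241.60, C_hi=440.77.
(100−51)/(440.77−241.60) × (280.42−241.60) + 51 = 49/199.17 × 38.82 + 51 ≈ 60.55 → 61.
O₃: 0.08273 lies in 0.07303–0.09647, so I_lo=51, I_hi=100, C_lo=0.07303, C_hi=0.09647.
(100−51)/(0.09647−0.07303) × (0.08273−0.07303) + 51 = 49/0.02344 × 0.00970 + 51 ≈ 71.28 → 71.
CO: 18.727 lies in 15.355–29.561, so I_lo=51, I_hi=100, C_lo=15.355, C_hi=29.561.
(100−51)/(29.561−15.355) × (18.727−15.355) + 51 = 49/14.206 × 3.372 + 51 ≈ 62.63 → 63.
NO₂: row 503.7–836.1 (AQI 101–150). (150−101)·(696.3−503.7)/(836.1−503.7) + 101 = 49·192.6/332.4 + 101 ≈ 129.39 → 129.
PM10: row 394.1–554.6 (AQI 201–300). (300−201)·(398.2−394.1)/(554.6−394.1) + 201 = 99·4.1/160.5 + 201 ≈ 203.53 → 204.
PM2.5: row 224.181–298.837 (AQI 51–100). (100−51)·(273.393−224.181)/(298.837−224.181) + 51 = 49·49.212/74.656 + 51 ≈ 83.30 → 83.
Sub-indices: SO₂→61, O₃→71, CO→63, NO₂→129, PM10→204, PM2.5→83. Ranked high→low: 204, 129, 83, 71, 63, 61. Second-highest sub-index = 129.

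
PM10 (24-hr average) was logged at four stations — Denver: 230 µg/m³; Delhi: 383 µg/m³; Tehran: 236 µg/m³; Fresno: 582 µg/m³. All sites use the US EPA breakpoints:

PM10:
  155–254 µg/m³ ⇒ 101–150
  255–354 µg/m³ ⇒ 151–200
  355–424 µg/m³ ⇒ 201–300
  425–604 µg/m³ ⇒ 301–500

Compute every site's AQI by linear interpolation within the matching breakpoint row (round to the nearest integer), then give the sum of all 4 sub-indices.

Denver: 230 lies in 155–254, so I_lo=101, I_hi=150, C_lo=155, C_hi=254.
(150−101)/(254−155) × (230−155) + 101 = 49/99 × 75 + 101 ≈ 138.12 → 138.
Delhi: 383 ∈ [355, 424] ↔ index [201, 300].
201 + (383−355)·(300−201)/(424−355) = 201 + 28·99/69 ≈ 241.17, so AQI = 241.
Tehran: 236 lies in 155–254, so I_lo=101, I_hi=150, C_lo=155, C_hi=254.
(150−101)/(254−155) × (236−155) + 101 = 49/99 × 81 + 101 ≈ 141.09 → 141.
Fresno: 582 ∈ [425, 604] ↔ index [301, 500].
301 + (582−425)·(500−301)/(604−425) = 301 + 157·199/179 ≈ 475.54, so AQI = 476.
AQIs: Denver=138, Delhi=241, Tehran=141, Fresno=476. Sum = 138 + 241 + 141 + 476 = 996.

996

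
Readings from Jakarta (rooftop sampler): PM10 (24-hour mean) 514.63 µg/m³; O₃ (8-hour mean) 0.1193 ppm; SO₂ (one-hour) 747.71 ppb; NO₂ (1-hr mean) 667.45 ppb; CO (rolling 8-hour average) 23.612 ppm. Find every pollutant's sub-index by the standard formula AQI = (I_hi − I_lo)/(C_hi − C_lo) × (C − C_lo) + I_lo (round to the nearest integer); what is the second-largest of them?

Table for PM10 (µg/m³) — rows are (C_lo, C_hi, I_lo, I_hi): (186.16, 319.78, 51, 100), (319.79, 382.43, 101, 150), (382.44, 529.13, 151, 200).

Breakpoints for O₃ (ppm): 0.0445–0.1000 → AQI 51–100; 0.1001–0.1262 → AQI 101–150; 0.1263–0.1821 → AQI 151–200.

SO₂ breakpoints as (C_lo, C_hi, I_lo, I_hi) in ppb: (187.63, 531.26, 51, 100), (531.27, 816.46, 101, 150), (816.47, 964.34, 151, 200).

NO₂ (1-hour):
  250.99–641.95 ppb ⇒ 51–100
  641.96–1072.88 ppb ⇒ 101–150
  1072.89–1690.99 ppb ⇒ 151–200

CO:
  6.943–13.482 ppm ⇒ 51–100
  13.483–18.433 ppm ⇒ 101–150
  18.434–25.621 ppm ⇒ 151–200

PM10 514.63: bracket 382.44–529.13 → index 151–200; slope 49/146.69, offset 132.19.
AQI = 151 + 49/146.69·132.19 ≈ 195.16 ⇒ 195.
O₃: 0.1193 ∈ [0.1001, 0.1262] ↔ index [101, 150].
101 + (0.1193−0.1001)·(150−101)/(0.1262−0.1001) = 101 + 0.0192·49/0.0261 ≈ 137.05, so AQI = 137.
SO₂: 747.71 ∈ [531.27, 816.46] ↔ index [101, 150].
101 + (747.71−531.27)·(150−101)/(816.46−531.27) = 101 + 216.44·49/285.19 ≈ 138.19, so AQI = 138.
NO₂: 667.45 ∈ [641.96, 1072.88] ↔ index [101, 150].
101 + (667.45−641.96)·(150−101)/(1072.88−641.96) = 101 + 25.49·49/430.92 ≈ 103.90, so AQI = 104.
CO: row 18.434–25.621 (AQI 151–200). (200−151)·(23.612−18.434)/(25.621−18.434) + 151 = 49·5.178/7.187 + 151 ≈ 186.30 → 186.
Sub-indices: PM10→195, O₃→137, SO₂→138, NO₂→104, CO→186. Ranked high→low: 195, 186, 138, 137, 104. Second-highest sub-index = 186.

186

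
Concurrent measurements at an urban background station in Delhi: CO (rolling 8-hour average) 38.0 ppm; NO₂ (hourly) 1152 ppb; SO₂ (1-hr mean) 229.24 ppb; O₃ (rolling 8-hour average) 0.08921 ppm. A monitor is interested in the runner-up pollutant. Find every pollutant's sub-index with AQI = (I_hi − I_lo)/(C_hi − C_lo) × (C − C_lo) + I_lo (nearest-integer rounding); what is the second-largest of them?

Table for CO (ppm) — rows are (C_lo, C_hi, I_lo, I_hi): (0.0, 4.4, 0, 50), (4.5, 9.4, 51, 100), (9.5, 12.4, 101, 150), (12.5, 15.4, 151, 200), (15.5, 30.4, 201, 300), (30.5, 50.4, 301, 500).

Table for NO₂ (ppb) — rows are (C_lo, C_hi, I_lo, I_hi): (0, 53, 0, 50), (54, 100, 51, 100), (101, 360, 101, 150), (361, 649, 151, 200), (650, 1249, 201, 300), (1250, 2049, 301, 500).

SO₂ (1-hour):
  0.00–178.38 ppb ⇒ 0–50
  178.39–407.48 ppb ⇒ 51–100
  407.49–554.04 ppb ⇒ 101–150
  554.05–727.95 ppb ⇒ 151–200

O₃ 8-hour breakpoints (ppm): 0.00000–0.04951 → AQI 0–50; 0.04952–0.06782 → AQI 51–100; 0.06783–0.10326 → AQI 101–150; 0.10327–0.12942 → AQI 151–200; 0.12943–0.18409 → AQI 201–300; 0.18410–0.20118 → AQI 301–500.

CO: 38.0 lies in 30.5–50.4, so I_lo=301, I_hi=500, C_lo=30.5, C_hi=50.4.
(500−301)/(50.4−30.5) × (38.0−30.5) + 301 = 199/19.9 × 7.5 + 301 ≈ 376.00 → 376.
NO₂: 1152 lies in 650–1249, so I_lo=201, I_hi=300, C_lo=650, C_hi=1249.
(300−201)/(1249−650) × (1152−650) + 201 = 99/599 × 502 + 201 ≈ 283.97 → 284.
SO₂: row 178.39–407.48 (AQI 51–100). (100−51)·(229.24−178.39)/(407.48−178.39) + 51 = 49·50.85/229.09 + 51 ≈ 61.88 → 62.
O₃: row 0.06783–0.10326 (AQI 101–150). (150−101)·(0.08921−0.06783)/(0.10326−0.06783) + 101 = 49·0.02138/0.03543 + 101 ≈ 130.57 → 131.
Sub-indices: CO→376, NO₂→284, SO₂→62, O₃→131. Ranked high→low: 376, 284, 131, 62. Second-highest sub-index = 284.

284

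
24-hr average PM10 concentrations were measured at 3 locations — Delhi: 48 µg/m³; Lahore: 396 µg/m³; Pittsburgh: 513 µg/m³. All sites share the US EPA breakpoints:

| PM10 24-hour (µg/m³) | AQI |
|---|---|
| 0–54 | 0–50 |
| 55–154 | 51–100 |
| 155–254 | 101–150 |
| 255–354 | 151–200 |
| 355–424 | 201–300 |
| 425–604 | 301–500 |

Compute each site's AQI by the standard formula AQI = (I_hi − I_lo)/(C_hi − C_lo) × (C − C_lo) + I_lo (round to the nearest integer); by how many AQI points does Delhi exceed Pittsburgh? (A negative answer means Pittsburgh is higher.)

-355

Delhi: 48 lies in 0–54, so I_lo=0, I_hi=50, C_lo=0, C_hi=54.
(50−0)/(54−0) × (48−0) + 0 = 50/54 × 48 + 0 ≈ 44.44 → 44.
Lahore: 396 lies in 355–424, so I_lo=201, I_hi=300, C_lo=355, C_hi=424.
(300−201)/(424−355) × (396−355) + 201 = 99/69 × 41 + 201 ≈ 259.83 → 260.
Pittsburgh: row 425–604 (AQI 301–500). (500−301)·(513−425)/(604−425) + 301 = 199·88/179 + 301 ≈ 398.83 → 399.
AQIs: Delhi=44, Lahore=260, Pittsburgh=399. Delhi (44) − Pittsburgh (399) = -355.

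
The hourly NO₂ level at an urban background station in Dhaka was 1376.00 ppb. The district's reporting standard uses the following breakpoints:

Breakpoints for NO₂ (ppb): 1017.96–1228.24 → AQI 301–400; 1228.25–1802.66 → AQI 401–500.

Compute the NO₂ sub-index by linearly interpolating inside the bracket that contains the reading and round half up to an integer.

426

NO₂ 1376.00: bracket 1228.25–1802.66 → index 401–500; slope 99/574.41, offset 147.75.
AQI = 401 + 99/574.41·147.75 ≈ 426.46 ⇒ 426.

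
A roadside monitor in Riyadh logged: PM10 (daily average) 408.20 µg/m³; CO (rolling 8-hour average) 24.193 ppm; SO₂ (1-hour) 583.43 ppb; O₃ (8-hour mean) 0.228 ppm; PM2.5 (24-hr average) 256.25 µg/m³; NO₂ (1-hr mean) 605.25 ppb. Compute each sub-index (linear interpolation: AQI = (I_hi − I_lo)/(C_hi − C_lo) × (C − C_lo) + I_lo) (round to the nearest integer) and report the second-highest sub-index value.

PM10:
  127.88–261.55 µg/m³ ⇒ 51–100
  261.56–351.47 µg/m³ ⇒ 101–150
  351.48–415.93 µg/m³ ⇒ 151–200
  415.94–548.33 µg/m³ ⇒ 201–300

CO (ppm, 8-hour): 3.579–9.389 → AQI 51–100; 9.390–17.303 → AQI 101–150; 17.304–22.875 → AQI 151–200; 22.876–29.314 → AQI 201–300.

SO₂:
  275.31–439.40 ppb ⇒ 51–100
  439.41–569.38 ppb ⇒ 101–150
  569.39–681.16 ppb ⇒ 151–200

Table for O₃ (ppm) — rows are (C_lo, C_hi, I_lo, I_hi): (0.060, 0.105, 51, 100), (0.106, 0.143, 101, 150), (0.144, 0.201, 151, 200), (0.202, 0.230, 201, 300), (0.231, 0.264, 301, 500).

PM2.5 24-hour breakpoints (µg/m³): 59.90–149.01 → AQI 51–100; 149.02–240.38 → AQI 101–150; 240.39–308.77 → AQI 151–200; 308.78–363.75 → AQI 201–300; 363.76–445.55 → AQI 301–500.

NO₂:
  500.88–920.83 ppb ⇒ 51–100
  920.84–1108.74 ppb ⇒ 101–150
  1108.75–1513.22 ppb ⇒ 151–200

221

PM10: row 351.48–415.93 (AQI 151–200). (200−151)·(408.20−351.48)/(415.93−351.48) + 151 = 49·56.72/64.45 + 151 ≈ 194.12 → 194.
CO: 24.193 lies in 22.876–29.314, so I_lo=201, I_hi=300, C_lo=22.876, C_hi=29.314.
(300−201)/(29.314−22.876) × (24.193−22.876) + 201 = 99/6.438 × 1.317 + 201 ≈ 221.25 → 221.
SO₂ 583.43: bracket 569.39–681.16 → index 151–200; slope 49/111.77, offset 14.04.
AQI = 151 + 49/111.77·14.04 ≈ 157.16 ⇒ 157.
O₃: 0.228 lies in 0.202–0.230, so I_lo=201, I_hi=300, C_lo=0.202, C_hi=0.230.
(300−201)/(0.230−0.202) × (0.228−0.202) + 201 = 99/0.028 × 0.026 + 201 ≈ 292.93 → 293.
PM2.5 256.25: bracket 240.39–308.77 → index 151–200; slope 49/68.38, offset 15.86.
AQI = 151 + 49/68.38·15.86 ≈ 162.37 ⇒ 162.
NO₂: 605.25 lies in 500.88–920.83, so I_lo=51, I_hi=100, C_lo=500.88, C_hi=920.83.
(100−51)/(920.83−500.88) × (605.25−500.88) + 51 = 49/419.95 × 104.37 + 51 ≈ 63.18 → 63.
Sub-indices: PM10→194, CO→221, SO₂→157, O₃→293, PM2.5→162, NO₂→63. Ranked high→low: 293, 221, 194, 162, 157, 63. Second-highest sub-index = 221.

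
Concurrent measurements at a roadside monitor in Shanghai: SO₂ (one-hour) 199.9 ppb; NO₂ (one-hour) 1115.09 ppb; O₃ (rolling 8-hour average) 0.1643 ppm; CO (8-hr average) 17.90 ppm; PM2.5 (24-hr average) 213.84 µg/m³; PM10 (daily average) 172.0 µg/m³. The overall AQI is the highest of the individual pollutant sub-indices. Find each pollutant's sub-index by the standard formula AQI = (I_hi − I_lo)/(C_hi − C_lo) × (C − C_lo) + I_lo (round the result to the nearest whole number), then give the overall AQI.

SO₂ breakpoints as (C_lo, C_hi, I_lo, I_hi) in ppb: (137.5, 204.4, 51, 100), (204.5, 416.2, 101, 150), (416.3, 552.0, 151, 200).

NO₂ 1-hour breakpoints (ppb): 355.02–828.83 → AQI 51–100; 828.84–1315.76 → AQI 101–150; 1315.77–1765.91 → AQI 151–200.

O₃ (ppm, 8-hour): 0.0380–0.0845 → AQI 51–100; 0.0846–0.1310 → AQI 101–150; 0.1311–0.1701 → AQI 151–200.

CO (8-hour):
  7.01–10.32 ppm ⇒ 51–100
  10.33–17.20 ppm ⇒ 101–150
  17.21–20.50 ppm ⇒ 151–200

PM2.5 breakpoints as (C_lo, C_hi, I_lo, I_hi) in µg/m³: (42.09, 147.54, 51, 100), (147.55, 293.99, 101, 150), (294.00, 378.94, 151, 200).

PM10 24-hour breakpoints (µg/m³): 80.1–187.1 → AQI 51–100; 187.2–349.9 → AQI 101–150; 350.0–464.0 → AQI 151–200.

193

SO₂: row 137.5–204.4 (AQI 51–100). (100−51)·(199.9−137.5)/(204.4−137.5) + 51 = 49·62.4/66.9 + 51 ≈ 96.70 → 97.
NO₂: 1115.09 ∈ [828.84, 1315.76] ↔ index [101, 150].
101 + (1115.09−828.84)·(150−101)/(1315.76−828.84) = 101 + 286.25·49/486.92 ≈ 129.81, so AQI = 130.
O₃: row 0.1311–0.1701 (AQI 151–200). (200−151)·(0.1643−0.1311)/(0.1701−0.1311) + 151 = 49·0.0332/0.0390 + 151 ≈ 192.71 → 193.
CO: 17.90 ∈ [17.21, 20.50] ↔ index [151, 200].
151 + (17.90−17.21)·(200−151)/(20.50−17.21) = 151 + 0.69·49/3.29 ≈ 161.28, so AQI = 161.
PM2.5: row 147.55–293.99 (AQI 101–150). (150−101)·(213.84−147.55)/(293.99−147.55) + 101 = 49·66.29/146.44 + 101 ≈ 123.18 → 123.
PM10 172.0: bracket 80.1–187.1 → index 51–100; slope 49/107.0, offset 91.9.
AQI = 51 + 49/107.0·91.9 ≈ 93.09 ⇒ 93.
Sub-indices: SO₂→97, NO₂→130, O₃→193, CO→161, PM2.5→123, PM10→93. Overall AQI = max = 193; dominant pollutant is O₃.
AQI 193: Unhealthy.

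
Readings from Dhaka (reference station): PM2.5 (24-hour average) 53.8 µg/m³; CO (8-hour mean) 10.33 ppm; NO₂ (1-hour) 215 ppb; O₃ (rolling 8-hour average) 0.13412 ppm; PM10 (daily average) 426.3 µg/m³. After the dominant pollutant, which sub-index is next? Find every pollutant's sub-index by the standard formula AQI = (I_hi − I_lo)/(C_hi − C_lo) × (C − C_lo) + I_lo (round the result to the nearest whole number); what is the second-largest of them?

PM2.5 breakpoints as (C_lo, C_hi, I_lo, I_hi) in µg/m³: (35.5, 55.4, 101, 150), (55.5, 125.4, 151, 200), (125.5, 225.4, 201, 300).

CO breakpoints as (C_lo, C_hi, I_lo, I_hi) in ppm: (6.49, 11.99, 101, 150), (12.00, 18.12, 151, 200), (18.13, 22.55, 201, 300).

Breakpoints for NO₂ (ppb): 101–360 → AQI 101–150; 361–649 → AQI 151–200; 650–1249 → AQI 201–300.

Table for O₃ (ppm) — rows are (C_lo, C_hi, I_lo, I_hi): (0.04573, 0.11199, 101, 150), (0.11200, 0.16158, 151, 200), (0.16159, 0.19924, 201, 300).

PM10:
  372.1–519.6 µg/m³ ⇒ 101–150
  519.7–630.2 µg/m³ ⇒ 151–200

146

PM2.5: 53.8 lies in 35.5–55.4, so I_lo=101, I_hi=150, C_lo=35.5, C_hi=55.4.
(150−101)/(55.4−35.5) × (53.8−35.5) + 101 = 49/19.9 × 18.3 + 101 ≈ 146.06 → 146.
CO: 10.33 lies in 6.49–11.99, so I_lo=101, I_hi=150, C_lo=6.49, C_hi=11.99.
(150−101)/(11.99−6.49) × (10.33−6.49) + 101 = 49/5.50 × 3.84 + 101 ≈ 135.21 → 135.
NO₂: row 101–360 (AQI 101–150). (150−101)·(215−101)/(360−101) + 101 = 49·114/259 + 101 ≈ 122.57 → 123.
O₃: 0.13412 ∈ [0.11200, 0.16158] ↔ index [151, 200].
151 + (0.13412−0.11200)·(200−151)/(0.16158−0.11200) = 151 + 0.02212·49/0.04958 ≈ 172.86, so AQI = 173.
PM10: 426.3 lies in 372.1–519.6, so I_lo=101, I_hi=150, C_lo=372.1, C_hi=519.6.
(150−101)/(519.6−372.1) × (426.3−372.1) + 101 = 49/147.5 × 54.2 + 101 ≈ 119.01 → 119.
Sub-indices: PM2.5→146, CO→135, NO₂→123, O₃→173, PM10→119. Ranked high→low: 173, 146, 135, 123, 119. Second-highest sub-index = 146.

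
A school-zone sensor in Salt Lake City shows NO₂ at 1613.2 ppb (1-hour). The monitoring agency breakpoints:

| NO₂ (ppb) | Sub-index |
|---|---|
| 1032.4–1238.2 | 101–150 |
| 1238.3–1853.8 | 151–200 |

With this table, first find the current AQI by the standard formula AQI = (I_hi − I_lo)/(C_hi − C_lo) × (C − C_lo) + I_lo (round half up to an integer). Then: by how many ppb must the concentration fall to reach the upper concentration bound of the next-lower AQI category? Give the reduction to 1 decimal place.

NO₂: row 1238.3–1853.8 (AQI 151–200). (200−151)·(1613.2−1238.3)/(1853.8−1238.3) + 151 = 49·374.9/615.5 + 151 ≈ 180.85 → 181.
Current AQI 181 is in the Unhealthy range (151–200). The next-lower category tops out at AQI 150, whose upper concentration bound is 1238.2 ppb.
Reduction needed = 1613.2 − 1238.2 = 375.0 ppb.

375.0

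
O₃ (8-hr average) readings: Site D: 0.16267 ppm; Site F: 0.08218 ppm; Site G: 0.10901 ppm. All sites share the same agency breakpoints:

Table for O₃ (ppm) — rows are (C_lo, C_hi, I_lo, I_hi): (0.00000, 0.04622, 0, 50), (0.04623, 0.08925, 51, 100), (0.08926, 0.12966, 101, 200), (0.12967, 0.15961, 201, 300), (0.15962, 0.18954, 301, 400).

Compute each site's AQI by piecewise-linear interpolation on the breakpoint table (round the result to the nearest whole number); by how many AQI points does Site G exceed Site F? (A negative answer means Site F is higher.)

57

Site D: 0.16267 ∈ [0.15962, 0.18954] ↔ index [301, 400].
301 + (0.16267−0.15962)·(400−301)/(0.18954−0.15962) = 301 + 0.00305·99/0.02992 ≈ 311.09, so AQI = 311.
Site F: 0.08218 ∈ [0.04623, 0.08925] ↔ index [51, 100].
51 + (0.08218−0.04623)·(100−51)/(0.08925−0.04623) = 51 + 0.03595·49/0.04302 ≈ 91.95, so AQI = 92.
Site G: row 0.08926–0.12966 (AQI 101–200). (200−101)·(0.10901−0.08926)/(0.12966−0.08926) + 101 = 99·0.01975/0.04040 + 101 ≈ 149.40 → 149.
AQIs: Site D=311, Site F=92, Site G=149. Site G (149) − Site F (92) = 57.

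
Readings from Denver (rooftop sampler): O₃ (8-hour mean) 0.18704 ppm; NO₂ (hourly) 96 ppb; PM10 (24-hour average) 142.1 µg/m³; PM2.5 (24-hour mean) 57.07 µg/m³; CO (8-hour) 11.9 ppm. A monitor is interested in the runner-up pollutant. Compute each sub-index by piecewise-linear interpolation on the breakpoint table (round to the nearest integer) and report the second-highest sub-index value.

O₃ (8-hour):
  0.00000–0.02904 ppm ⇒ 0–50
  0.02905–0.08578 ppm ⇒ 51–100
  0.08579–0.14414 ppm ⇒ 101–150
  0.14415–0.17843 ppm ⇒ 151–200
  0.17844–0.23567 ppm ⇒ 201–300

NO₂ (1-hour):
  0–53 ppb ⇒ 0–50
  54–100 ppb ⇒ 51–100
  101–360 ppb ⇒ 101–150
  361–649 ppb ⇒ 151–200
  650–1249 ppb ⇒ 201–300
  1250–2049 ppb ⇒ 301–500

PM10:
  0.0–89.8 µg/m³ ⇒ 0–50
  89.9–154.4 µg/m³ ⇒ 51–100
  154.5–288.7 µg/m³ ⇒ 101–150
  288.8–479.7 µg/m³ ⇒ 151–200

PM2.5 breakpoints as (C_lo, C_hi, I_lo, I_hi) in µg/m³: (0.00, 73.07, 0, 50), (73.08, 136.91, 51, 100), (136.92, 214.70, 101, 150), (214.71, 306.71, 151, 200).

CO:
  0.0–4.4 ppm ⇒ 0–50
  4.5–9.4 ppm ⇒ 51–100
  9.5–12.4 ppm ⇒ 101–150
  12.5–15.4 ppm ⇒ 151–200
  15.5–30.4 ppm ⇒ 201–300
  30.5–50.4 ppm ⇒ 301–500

142

O₃: 0.18704 ∈ [0.17844, 0.23567] ↔ index [201, 300].
201 + (0.18704−0.17844)·(300−201)/(0.23567−0.17844) = 201 + 0.00860·99/0.05723 ≈ 215.88, so AQI = 216.
NO₂: 96 ∈ [54, 100] ↔ index [51, 100].
51 + (96−54)·(100−51)/(100−54) = 51 + 42·49/46 ≈ 95.74, so AQI = 96.
PM10: row 89.9–154.4 (AQI 51–100). (100−51)·(142.1−89.9)/(154.4−89.9) + 51 = 49·52.2/64.5 + 51 ≈ 90.66 → 91.
PM2.5 57.07: bracket 0.00–73.07 → index 0–50; slope 50/73.07, offset 57.07.
AQI = 0 + 50/73.07·57.07 ≈ 39.05 ⇒ 39.
CO: 11.9 ∈ [9.5, 12.4] ↔ index [101, 150].
101 + (11.9−9.5)·(150−101)/(12.4−9.5) = 101 + 2.4·49/2.9 ≈ 141.55, so AQI = 142.
Sub-indices: O₃→216, NO₂→96, PM10→91, PM2.5→39, CO→142. Ranked high→low: 216, 142, 96, 91, 39. Second-highest sub-index = 142.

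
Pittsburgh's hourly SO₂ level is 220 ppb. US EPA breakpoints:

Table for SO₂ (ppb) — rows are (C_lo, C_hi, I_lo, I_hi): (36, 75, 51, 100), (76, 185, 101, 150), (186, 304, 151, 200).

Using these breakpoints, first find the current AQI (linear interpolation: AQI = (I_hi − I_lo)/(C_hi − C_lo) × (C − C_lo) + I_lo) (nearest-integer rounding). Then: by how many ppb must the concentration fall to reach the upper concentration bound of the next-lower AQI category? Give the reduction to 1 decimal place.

SO₂: 220 ∈ [186, 304] ↔ index [151, 200].
151 + (220−186)·(200−151)/(304−186) = 151 + 34·49/118 ≈ 165.12, so AQI = 165.
Current AQI 165 is in the Unhealthy range (151–200). The next-lower category tops out at AQI 150, whose upper concentration bound is 185 ppb.
Reduction needed = 220 − 185 = 35.0 ppb.

35.0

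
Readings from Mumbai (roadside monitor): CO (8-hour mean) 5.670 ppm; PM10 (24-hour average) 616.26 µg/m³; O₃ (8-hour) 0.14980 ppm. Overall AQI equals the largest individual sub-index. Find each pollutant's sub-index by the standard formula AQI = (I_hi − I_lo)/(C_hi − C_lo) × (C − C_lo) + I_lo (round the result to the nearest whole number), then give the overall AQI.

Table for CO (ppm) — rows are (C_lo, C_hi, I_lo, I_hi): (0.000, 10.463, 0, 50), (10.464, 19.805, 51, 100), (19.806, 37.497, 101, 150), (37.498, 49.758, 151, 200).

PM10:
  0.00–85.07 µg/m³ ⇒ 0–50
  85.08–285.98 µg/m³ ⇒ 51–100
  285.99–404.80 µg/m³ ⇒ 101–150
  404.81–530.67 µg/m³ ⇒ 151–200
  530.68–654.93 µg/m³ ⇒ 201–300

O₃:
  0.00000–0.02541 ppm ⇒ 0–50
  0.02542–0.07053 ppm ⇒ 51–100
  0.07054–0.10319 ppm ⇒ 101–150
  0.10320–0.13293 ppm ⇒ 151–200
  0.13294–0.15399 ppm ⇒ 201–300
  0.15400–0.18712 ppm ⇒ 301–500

CO: 5.670 lies in 0.000–10.463, so I_lo=0, I_hi=50, C_lo=0.000, C_hi=10.463.
(50−0)/(10.463−0.000) × (5.670−0.000) + 0 = 50/10.463 × 5.670 + 0 ≈ 27.10 → 27.
PM10: 616.26 lies in 530.68–654.93, so I_lo=201, I_hi=300, C_lo=530.68, C_hi=654.93.
(300−201)/(654.93−530.68) × (616.26−530.68) + 201 = 99/124.25 × 85.58 + 201 ≈ 269.19 → 269.
O₃: 0.14980 lies in 0.13294–0.15399, so I_lo=201, I_hi=300, C_lo=0.13294, C_hi=0.15399.
(300−201)/(0.15399−0.13294) × (0.14980−0.13294) + 201 = 99/0.02105 × 0.01686 + 201 ≈ 280.29 → 280.
Sub-indices: CO→27, PM10→269, O₃→280. Overall AQI = max = 280; dominant pollutant is O₃.

280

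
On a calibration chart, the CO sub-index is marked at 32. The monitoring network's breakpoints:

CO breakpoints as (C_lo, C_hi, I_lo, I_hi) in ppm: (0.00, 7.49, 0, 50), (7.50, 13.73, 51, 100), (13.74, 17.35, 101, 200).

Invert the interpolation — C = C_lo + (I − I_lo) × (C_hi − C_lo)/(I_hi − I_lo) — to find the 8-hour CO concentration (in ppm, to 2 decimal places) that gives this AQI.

4.79

AQI 32 lies in the 0–50 band, which corresponds to 0.00–7.49 ppm.
C = 0.00 + (32−0)×(7.49−0.00)/(50−0) = 0.00 + 32×7.49/50 ≈ 4.7936 ppm → 4.79 ppm to 2 dp.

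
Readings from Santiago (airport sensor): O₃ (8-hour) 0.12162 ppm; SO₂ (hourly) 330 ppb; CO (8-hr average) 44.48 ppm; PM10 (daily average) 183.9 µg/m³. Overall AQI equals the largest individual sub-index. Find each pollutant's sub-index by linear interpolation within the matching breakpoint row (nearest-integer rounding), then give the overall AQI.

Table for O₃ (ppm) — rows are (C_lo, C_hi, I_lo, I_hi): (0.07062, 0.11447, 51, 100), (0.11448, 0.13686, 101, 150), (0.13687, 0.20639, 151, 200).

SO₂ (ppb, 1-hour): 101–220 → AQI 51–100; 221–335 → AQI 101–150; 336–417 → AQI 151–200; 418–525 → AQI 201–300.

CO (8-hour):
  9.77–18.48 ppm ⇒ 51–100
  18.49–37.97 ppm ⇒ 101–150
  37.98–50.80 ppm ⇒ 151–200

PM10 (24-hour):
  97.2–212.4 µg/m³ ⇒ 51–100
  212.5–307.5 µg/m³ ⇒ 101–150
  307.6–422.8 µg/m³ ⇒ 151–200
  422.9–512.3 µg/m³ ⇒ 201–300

176

O₃: 0.12162 ∈ [0.11448, 0.13686] ↔ index [101, 150].
101 + (0.12162−0.11448)·(150−101)/(0.13686−0.11448) = 101 + 0.00714·49/0.02238 ≈ 116.63, so AQI = 117.
SO₂: 330 lies in 221–335, so I_lo=101, I_hi=150, C_lo=221, C_hi=335.
(150−101)/(335−221) × (330−221) + 101 = 49/114 × 109 + 101 ≈ 147.85 → 148.
CO: 44.48 ∈ [37.98, 50.80] ↔ index [151, 200].
151 + (44.48−37.98)·(200−151)/(50.80−37.98) = 151 + 6.50·49/12.82 ≈ 175.84, so AQI = 176.
PM10: row 97.2–212.4 (AQI 51–100). (100−51)·(183.9−97.2)/(212.4−97.2) + 51 = 49·86.7/115.2 + 51 ≈ 87.88 → 88.
Sub-indices: O₃→117, SO₂→148, CO→176, PM10→88. Overall AQI = max = 176; dominant pollutant is CO.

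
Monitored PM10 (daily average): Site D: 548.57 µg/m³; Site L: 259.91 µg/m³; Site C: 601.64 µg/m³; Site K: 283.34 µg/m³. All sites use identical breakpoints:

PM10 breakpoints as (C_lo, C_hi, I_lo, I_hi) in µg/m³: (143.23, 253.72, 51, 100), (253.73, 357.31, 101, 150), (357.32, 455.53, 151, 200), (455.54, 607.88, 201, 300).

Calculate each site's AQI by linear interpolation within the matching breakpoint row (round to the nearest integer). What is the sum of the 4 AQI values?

776

Site D: 548.57 lies in 455.54–607.88, so I_lo=201, I_hi=300, C_lo=455.54, C_hi=607.88.
(300−201)/(607.88−455.54) × (548.57−455.54) + 201 = 99/152.34 × 93.03 + 201 ≈ 261.46 → 261.
Site L: 259.91 lies in 253.73–357.31, so I_lo=101, I_hi=150, C_lo=253.73, C_hi=357.31.
(150−101)/(357.31−253.73) × (259.91−253.73) + 101 = 49/103.58 × 6.18 + 101 ≈ 103.92 → 104.
Site C 601.64: bracket 455.54–607.88 → index 201–300; slope 99/152.34, offset 146.10.
AQI = 201 + 99/152.34·146.10 ≈ 295.94 ⇒ 296.
Site K 283.34: bracket 253.73–357.31 → index 101–150; slope 49/103.58, offset 29.61.
AQI = 101 + 49/103.58·29.61 ≈ 115.01 ⇒ 115.
AQIs: Site D=261, Site L=104, Site C=296, Site K=115. Sum = 261 + 104 + 296 + 115 = 776.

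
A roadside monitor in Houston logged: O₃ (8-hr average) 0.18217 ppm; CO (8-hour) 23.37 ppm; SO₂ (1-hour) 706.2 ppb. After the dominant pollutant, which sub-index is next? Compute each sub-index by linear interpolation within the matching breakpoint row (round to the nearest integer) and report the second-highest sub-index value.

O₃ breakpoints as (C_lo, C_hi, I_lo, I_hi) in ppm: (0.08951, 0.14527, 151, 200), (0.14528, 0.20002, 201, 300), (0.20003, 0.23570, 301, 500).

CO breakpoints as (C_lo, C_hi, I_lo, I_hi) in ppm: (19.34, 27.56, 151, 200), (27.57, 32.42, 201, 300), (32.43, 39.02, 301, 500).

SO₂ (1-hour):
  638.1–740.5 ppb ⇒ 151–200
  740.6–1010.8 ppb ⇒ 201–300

O₃: 0.18217 ∈ [0.14528, 0.20002] ↔ index [201, 300].
201 + (0.18217−0.14528)·(300−201)/(0.20002−0.14528) = 201 + 0.03689·99/0.05474 ≈ 267.72, so AQI = 268.
CO 23.37: bracket 19.34–27.56 → index 151–200; slope 49/8.22, offset 4.03.
AQI = 151 + 49/8.22·4.03 ≈ 175.02 ⇒ 175.
SO₂ 706.2: bracket 638.1–740.5 → index 151–200; slope 49/102.4, offset 68.1.
AQI = 151 + 49/102.4·68.1 ≈ 183.59 ⇒ 184.
Sub-indices: O₃→268, CO→175, SO₂→184. Ranked high→low: 268, 184, 175. Second-highest sub-index = 184.

184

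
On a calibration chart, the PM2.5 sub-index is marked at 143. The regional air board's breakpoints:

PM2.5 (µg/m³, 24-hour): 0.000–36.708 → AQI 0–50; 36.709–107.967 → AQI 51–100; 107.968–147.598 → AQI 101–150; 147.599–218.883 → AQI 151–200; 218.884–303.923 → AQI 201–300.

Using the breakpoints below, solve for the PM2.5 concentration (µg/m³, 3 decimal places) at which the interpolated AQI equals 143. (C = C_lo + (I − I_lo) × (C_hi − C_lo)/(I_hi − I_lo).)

141.937

AQI 143 lies in the 101–150 band, which corresponds to 107.968–147.598 µg/m³.
C = 107.968 + (143−101)×(147.598−107.968)/(150−101) = 107.968 + 42×39.630/49 ≈ 141.93657 µg/m³ → 141.937 µg/m³ to 3 dp.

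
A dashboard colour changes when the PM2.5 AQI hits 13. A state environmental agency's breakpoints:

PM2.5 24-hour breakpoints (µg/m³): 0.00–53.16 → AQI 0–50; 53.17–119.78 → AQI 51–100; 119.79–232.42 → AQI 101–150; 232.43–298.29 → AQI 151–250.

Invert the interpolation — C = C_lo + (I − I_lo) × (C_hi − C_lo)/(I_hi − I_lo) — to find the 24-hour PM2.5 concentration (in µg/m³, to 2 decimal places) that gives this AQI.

13.82

AQI 13 lies in the 0–50 band, which corresponds to 0.00–53.16 µg/m³.
C = 0.00 + (13−0)×(53.16−0.00)/(50−0) = 0.00 + 13×53.16/50 ≈ 13.8216 µg/m³ → 13.82 µg/m³ to 2 dp.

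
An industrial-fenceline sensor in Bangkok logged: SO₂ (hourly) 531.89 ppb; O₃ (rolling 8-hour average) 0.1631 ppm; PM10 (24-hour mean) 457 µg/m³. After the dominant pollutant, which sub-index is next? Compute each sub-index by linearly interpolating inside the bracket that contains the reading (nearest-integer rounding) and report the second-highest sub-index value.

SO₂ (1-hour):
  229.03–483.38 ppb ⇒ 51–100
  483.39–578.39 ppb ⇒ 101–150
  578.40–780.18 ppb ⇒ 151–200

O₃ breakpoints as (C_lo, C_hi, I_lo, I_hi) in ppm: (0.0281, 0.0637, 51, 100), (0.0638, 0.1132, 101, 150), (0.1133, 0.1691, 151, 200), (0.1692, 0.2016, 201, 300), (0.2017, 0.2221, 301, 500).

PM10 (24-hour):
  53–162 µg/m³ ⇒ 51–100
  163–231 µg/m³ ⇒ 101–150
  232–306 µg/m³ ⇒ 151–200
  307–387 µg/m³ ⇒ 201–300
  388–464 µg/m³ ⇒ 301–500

SO₂ 531.89: bracket 483.39–578.39 → index 101–150; slope 49/95.00, offset 48.50.
AQI = 101 + 49/95.00·48.50 ≈ 126.02 ⇒ 126.
O₃: 0.1631 ∈ [0.1133, 0.1691] ↔ index [151, 200].
151 + (0.1631−0.1133)·(200−151)/(0.1691−0.1133) = 151 + 0.0498·49/0.0558 ≈ 194.73, so AQI = 195.
PM10 457: bracket 388–464 → index 301–500; slope 199/76, offset 69.
AQI = 301 + 199/76·69 ≈ 481.67 ⇒ 482.
Sub-indices: SO₂→126, O₃→195, PM10→482. Ranked high→low: 482, 195, 126. Second-highest sub-index = 195.

195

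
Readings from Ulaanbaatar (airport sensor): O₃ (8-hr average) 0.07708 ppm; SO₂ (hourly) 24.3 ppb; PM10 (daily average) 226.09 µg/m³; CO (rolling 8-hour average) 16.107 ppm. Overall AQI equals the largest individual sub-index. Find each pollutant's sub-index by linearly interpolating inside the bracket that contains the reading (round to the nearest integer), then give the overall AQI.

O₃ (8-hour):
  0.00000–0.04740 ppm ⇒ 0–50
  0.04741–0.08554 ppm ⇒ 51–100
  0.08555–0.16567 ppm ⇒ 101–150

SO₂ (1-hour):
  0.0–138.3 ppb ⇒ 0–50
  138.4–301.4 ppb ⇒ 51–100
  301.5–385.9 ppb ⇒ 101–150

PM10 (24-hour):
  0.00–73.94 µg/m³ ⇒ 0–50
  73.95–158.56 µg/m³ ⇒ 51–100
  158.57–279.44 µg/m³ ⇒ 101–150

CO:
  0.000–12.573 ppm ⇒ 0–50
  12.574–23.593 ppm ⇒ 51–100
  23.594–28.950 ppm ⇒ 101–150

128

O₃ 0.07708: bracket 0.04741–0.08554 → index 51–100; slope 49/0.03813, offset 0.02967.
AQI = 51 + 49/0.03813·0.02967 ≈ 89.13 ⇒ 89.
SO₂ 24.3: bracket 0.0–138.3 → index 0–50; slope 50/138.3, offset 24.3.
AQI = 0 + 50/138.3·24.3 ≈ 8.79 ⇒ 9.
PM10: 226.09 lies in 158.57–279.44, so I_lo=101, I_hi=150, C_lo=158.57, C_hi=279.44.
(150−101)/(279.44−158.57) × (226.09−158.57) + 101 = 49/120.87 × 67.52 + 101 ≈ 128.37 → 128.
CO 16.107: bracket 12.574–23.593 → index 51–100; slope 49/11.019, offset 3.533.
AQI = 51 + 49/11.019·3.533 ≈ 66.71 ⇒ 67.
Sub-indices: O₃→89, SO₂→9, PM10→128, CO→67. Overall AQI = max = 128; dominant pollutant is PM10.
AQI 128: Unhealthy for Sensitive Groups.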